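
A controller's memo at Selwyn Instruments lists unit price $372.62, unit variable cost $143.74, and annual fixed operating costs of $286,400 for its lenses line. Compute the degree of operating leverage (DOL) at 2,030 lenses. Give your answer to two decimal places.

2.61

Total contribution margin = 2,030 × $228.88 = $464,626.40.
Operating income = contribution − fixed costs = $464,626.40 − $286,400 = $178,226.40.
DOL = contribution ÷ EBIT = $464,626.40 ÷ $178,226.40 = 2.6069.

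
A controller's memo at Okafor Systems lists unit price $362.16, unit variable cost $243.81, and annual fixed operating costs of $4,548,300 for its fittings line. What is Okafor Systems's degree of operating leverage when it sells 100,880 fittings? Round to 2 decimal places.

1.62

Contribution at this volume is 100,880 × $118.35 = $11,939,148.00.
Subtracting fixed costs: EBIT = $11,939,148.00 − $4,548,300 = $7,390,848.00.
DOL = contribution ÷ EBIT = $11,939,148.00 ÷ $7,390,848.00 = 1.6154.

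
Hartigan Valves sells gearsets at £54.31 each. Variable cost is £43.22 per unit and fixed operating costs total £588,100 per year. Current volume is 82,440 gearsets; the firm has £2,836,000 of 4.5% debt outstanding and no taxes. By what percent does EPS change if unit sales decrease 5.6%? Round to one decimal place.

Total contribution margin = 82,440 × £11.09 = £914,259.60.
Subtracting fixed costs: EBIT = £914,259.60 − £588,100 = £326,159.60.
Interest = £127,620.00, so EBIT − I = £198,539.60.
DCL = total CM / (EBIT − I) = £914,259.60 / £198,539.60 = 4.6049.
EPS therefore changes by 4.6049 × (-5.6%) = -25.8%.

-25.8%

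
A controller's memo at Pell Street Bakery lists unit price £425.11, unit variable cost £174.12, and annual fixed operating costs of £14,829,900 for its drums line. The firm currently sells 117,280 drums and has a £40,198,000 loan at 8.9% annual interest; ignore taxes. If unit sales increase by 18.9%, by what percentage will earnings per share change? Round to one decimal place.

+50.4%

At 117,280 units, contribution = 117,280 × £250.99 = £29,436,107.20.
Operating income = contribution − fixed costs = £29,436,107.20 − £14,829,900 = £14,606,207.20.
After interest of £3,577,622.00, pre-tax earnings = £11,028,585.20.
Degree of combined leverage = contribution ÷ (EBIT − I) = £29,436,107.20 ÷ £11,028,585.20 = 2.6691.
EPS therefore changes by 2.6691 × (+18.9%) = +50.4%.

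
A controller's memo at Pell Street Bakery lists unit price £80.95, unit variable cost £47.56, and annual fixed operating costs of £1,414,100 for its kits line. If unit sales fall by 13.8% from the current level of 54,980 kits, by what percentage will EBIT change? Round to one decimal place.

-60.1%

At 54,980 units, contribution = 54,980 × £33.39 = £1,835,782.20.
Subtracting fixed costs: EBIT = £1,835,782.20 − £1,414,100 = £421,682.20.
DOL = contribution ÷ EBIT = £1,835,782.20 ÷ £421,682.20 = 4.3535.
Operating income changes by 4.3535 × -13.8% = -60.1%.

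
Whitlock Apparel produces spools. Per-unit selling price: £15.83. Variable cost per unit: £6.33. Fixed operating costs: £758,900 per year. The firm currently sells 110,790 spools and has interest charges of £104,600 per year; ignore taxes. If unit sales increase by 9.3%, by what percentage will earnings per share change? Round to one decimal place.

Total contribution margin = 110,790 × £9.50 = £1,052,505.00.
EBIT = £1,052,505.00 − £758,900 = £293,605.00.
After interest of £104,600.00, pre-tax earnings = £189,005.00.
Degree of combined leverage = contribution ÷ (EBIT − I) = £1,052,505.00 ÷ £189,005.00 = 5.5687.
EPS therefore changes by 5.5687 × (+9.3%) = +51.8%.

+51.8%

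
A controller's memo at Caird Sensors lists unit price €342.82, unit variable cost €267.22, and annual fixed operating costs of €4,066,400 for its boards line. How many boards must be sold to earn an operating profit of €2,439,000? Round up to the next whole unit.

86,051 boards

Unit CM = price − variable cost = €342.82 − €267.22 = €75.60.
Need Q such that Q × €75.60 − €4,066,400 = €2,439,000, i.e. Q = €6,505,400 / €75.60 = 86,050.26 → 86,051.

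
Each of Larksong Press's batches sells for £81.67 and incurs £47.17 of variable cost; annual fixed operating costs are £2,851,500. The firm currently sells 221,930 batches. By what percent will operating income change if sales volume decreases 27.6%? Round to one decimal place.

Contribution at this volume is 221,930 × £34.50 = £7,656,585.00.
EBIT = £7,656,585.00 − £2,851,500 = £4,805,085.00.
Degree of operating leverage = £7,656,585.00 / £4,805,085.00 = 1.5934.
Operating income changes by 1.5934 × -27.6% = -44.0%.

-44.0%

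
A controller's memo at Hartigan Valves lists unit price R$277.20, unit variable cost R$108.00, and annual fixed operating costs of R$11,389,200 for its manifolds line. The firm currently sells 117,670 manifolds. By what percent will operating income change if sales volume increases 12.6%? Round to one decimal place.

+29.4%

Total contribution margin = 117,670 × R$169.20 = R$19,909,764.00.
EBIT = R$19,909,764.00 − R$11,389,200 = R$8,520,564.00.
Degree of operating leverage = R$19,909,764.00 / R$8,520,564.00 = 2.3367.
So EBIT moves 2.3367 × (+12.6%) = +29.4%.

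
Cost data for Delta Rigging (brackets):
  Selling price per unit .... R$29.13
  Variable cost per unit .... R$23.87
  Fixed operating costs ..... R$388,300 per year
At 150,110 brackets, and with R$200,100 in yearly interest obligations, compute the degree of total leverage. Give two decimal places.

3.92

Contribution at this volume is 150,110 × R$5.26 = R$789,578.60.
EBIT = R$789,578.60 − R$388,300 = R$401,278.60. Interest = R$200,100.00.
DOL = R$789,578.60 ÷ R$401,278.60 = 1.9677; DFL = R$401,278.60 ÷ R$201,178.60 = 1.9946.
Combined leverage = 1.9677 × 1.9946 = 3.9248.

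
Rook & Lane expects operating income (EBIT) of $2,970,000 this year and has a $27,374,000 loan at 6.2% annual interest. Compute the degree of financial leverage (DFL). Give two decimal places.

2.33

Annual interest charges come to $1,697,188.00.
Degree of financial leverage = EBIT / (EBIT − interest) = $2,970,000 / $1,272,812.00 = 2.3334.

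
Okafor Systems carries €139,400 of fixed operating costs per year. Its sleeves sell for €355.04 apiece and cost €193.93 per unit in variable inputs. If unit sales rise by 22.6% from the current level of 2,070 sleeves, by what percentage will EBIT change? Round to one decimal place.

Contribution at this volume is 2,070 × €161.11 = €333,497.70.
Subtracting fixed costs: EBIT = €333,497.70 − €139,400 = €194,097.70.
Degree of operating leverage = €333,497.70 / €194,097.70 = 1.7182.
%ΔEBIT = DOL × %ΔSales = 1.7182 × +22.6% = +38.8%.

+38.8%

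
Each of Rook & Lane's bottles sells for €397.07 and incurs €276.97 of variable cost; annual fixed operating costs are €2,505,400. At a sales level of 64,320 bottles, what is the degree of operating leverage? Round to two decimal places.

1.48

Total contribution margin = 64,320 × €120.10 = €7,724,832.00.
Subtracting fixed costs: EBIT = €7,724,832.00 − €2,505,400 = €5,219,432.00.
DOL = contribution ÷ EBIT = €7,724,832.00 ÷ €5,219,432.00 = 1.4800.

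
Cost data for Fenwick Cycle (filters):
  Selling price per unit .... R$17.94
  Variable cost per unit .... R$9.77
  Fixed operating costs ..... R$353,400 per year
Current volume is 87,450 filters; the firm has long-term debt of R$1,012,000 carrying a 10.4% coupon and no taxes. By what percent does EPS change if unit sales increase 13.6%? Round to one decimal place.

+38.0%

Contribution at this volume is 87,450 × R$8.17 = R$714,466.50.
Subtracting fixed costs: EBIT = R$714,466.50 − R$353,400 = R$361,066.50.
After interest of R$105,248.00, pre-tax earnings = R$255,818.50.
DCL = total CM / (EBIT − I) = R$714,466.50 / R$255,818.50 = 2.7929.
%ΔEPS = DCL × %ΔSales = 2.7929 × +13.6% = +38.0%.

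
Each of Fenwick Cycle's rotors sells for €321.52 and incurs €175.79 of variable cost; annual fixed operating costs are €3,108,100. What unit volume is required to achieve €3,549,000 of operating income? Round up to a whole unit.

Contribution margin per unit = €321.52 − €175.79 = €145.73.
Need Q such that Q × €145.73 − €3,108,100 = €3,549,000, i.e. Q = €6,657,100 / €145.73 = 45,681.05 → 45,682.

45,682 rotors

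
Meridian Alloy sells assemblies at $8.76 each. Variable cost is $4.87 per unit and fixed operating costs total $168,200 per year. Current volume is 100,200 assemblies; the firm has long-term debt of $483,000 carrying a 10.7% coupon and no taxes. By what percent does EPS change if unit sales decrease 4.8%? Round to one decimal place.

Contribution at this volume is 100,200 × $3.89 = $389,778.00.
EBIT = $389,778.00 − $168,200 = $221,578.00.
Interest = $51,681.00, so EBIT − I = $169,897.00.
DCL = total CM / (EBIT − I) = $389,778.00 / $169,897.00 = 2.2942.
%ΔEPS = DCL × %ΔSales = 2.2942 × -4.8% = -11.0%.

-11.0%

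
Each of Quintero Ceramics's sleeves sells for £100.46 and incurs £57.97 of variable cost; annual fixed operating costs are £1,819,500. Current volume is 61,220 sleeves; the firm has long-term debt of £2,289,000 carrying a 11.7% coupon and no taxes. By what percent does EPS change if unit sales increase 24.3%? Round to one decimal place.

+123.0%

At 61,220 units, contribution = 61,220 × £42.49 = £2,601,237.80.
EBIT = £2,601,237.80 − £1,819,500 = £781,737.80.
After interest of £267,813.00, pre-tax earnings = £513,924.80.
DCL = total CM / (EBIT − I) = £2,601,237.80 / £513,924.80 = 5.0615.
%ΔEPS = DCL × %ΔSales = 5.0615 × +24.3% = +123.0%.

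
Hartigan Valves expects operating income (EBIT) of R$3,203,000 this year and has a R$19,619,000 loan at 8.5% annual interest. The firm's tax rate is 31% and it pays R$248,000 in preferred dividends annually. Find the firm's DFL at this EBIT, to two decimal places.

2.72

Interest = R$1,667,615.00.
Preferred dividends grossed up pre-tax: R$248,000 / (1 − 0.31) = R$359,420.29.
DFL = EBIT ÷ [EBIT − I − D_p/(1−t)] = R$3,203,000 ÷ [R$3,203,000 − R$1,667,615.00 − R$359,420.29] = R$3,203,000 ÷ R$1,175,964.71 = 2.7237.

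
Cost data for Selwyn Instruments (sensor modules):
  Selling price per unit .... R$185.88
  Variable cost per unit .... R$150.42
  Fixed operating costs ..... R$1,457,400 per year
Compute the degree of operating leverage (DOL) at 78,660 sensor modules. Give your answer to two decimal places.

2.09

Contribution at this volume is 78,660 × R$35.46 = R$2,789,283.60.
EBIT = R$2,789,283.60 − R$1,457,400 = R$1,331,883.60.
DOL = contribution ÷ EBIT = R$2,789,283.60 ÷ R$1,331,883.60 = 2.0942.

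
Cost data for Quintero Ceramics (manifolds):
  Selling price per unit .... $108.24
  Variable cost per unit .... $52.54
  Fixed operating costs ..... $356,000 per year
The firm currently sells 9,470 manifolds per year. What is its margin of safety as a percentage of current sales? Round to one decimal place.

Unit CM = price − variable cost = $108.24 − $52.54 = $55.70. Break-even units = $356,000 ÷ $55.70 = 6,391.38; break-even revenue = 6,391.38 × $108.24 = $691,803.23.
Current sales = 9,470 × $108.24 = $1,025,032.80.
Margin of safety = ($1,025,032.80 − $691,803.23) ÷ $1,025,032.80 = 32.5%.

32.5%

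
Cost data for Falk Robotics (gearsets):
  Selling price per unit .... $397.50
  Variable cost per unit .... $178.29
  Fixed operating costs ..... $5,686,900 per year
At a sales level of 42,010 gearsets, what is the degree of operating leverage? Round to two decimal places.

2.61

At 42,010 units, contribution = 42,010 × $219.21 = $9,209,012.10.
Operating income = contribution − fixed costs = $9,209,012.10 − $5,686,900 = $3,522,112.10.
Degree of operating leverage = $9,209,012.10 / $3,522,112.10 = 2.6146.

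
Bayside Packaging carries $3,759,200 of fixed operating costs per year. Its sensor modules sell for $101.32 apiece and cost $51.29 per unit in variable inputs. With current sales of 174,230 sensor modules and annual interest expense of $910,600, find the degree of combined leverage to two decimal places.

Contribution at this volume is 174,230 × $50.03 = $8,716,726.90.
EBIT = $8,716,726.90 − $3,759,200 = $4,957,526.90. Interest = $910,600.00, so EBIT − I = $4,046,926.90.
DCL = contribution ÷ (EBIT − I) = $8,716,726.90 ÷ $4,046,926.90 = 2.1539.

2.15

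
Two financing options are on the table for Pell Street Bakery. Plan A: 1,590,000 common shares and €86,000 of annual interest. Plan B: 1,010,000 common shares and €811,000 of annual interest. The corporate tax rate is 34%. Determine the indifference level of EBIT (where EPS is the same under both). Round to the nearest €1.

At indifference, (EBIT − 86,000)(1 − t)/1,590,000 = (EBIT − 811,000)(1 − t)/1,010,000.
Cancelling (1 − t) and cross-multiplying: 1,010,000·(EBIT − 86,000) = 1,590,000·(EBIT − 811,000).
EBIT × (1,590,000 − 1,010,000) = 811,000 × 1,590,000 − 86,000 × 1,010,000 = 1,202,630,000,000, so EBIT = 1,202,630,000,000 ÷ 580,000 = 2,073,500.00.

€2,073,500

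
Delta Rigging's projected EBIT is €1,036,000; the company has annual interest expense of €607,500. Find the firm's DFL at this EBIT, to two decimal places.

2.42

Interest = €607,500.00.
DFL = EBIT ÷ (EBIT − I) = €1,036,000 ÷ (€1,036,000 − €607,500.00) = €1,036,000 ÷ €428,500.00 = 2.4177.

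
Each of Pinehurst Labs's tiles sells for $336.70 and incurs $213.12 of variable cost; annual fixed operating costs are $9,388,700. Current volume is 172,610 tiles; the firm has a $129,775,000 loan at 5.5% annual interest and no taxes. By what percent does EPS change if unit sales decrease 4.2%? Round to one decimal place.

Contribution at this volume is 172,610 × $123.58 = $21,331,143.80.
Subtracting fixed costs: EBIT = $21,331,143.80 − $9,388,700 = $11,942,443.80.
Interest = $7,137,625.00, so EBIT − I = $4,804,818.80.
DCL = total CM / (EBIT − I) = $21,331,143.80 / $4,804,818.80 = 4.4395.
%ΔEPS = DCL × %ΔSales = 4.4395 × -4.2% = -18.6%.

-18.6%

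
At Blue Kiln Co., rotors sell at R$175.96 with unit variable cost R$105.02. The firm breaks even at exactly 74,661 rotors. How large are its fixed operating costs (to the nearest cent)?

R$5,296,451.34

Each unit contributes R$175.96 − R$105.02 = R$70.94.
Since BE = FC / CM, FC = 74,661 × R$70.94 = R$5,296,451.34.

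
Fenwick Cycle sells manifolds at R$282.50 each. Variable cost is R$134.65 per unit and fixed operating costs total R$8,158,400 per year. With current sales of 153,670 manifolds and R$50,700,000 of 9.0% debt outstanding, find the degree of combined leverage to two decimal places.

Contribution at this volume is 153,670 × R$147.85 = R$22,720,109.50.
Operating income = contribution − fixed costs = R$22,720,109.50 − R$8,158,400 = R$14,561,709.50. Interest = R$4,563,000.00, so EBIT − I = R$9,998,709.50.
DCL = contribution ÷ (EBIT − I) = R$22,720,109.50 ÷ R$9,998,709.50 = 2.2723.

2.27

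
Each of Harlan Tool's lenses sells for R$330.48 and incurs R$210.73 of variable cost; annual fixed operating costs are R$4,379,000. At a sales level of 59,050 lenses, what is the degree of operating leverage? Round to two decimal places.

At 59,050 units, contribution = 59,050 × R$119.75 = R$7,071,237.50.
EBIT = R$7,071,237.50 − R$4,379,000 = R$2,692,237.50.
DOL = contribution ÷ EBIT = R$7,071,237.50 ÷ R$2,692,237.50 = 2.6265.

2.63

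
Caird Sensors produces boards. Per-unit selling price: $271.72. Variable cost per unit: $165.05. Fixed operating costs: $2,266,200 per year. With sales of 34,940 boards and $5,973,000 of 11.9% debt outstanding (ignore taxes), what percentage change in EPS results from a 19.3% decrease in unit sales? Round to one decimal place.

Total contribution margin = 34,940 × $106.67 = $3,727,049.80.
Subtracting fixed costs: EBIT = $3,727,049.80 − $2,266,200 = $1,460,849.80.
After interest of $710,787.00, pre-tax earnings = $750,062.80.
DCL = total CM / (EBIT − I) = $3,727,049.80 / $750,062.80 = 4.9690.
EPS therefore changes by 4.9690 × (-19.3%) = -95.9%.

-95.9%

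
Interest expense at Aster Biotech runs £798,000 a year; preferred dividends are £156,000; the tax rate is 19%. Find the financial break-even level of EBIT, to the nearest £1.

Grossing the preferred dividend up to pre-tax terms: £156,000 / (1 − 0.19) = £192,592.59.
EPS = 0 when EBIT covers interest plus the pre-tax preferred burden: £798,000 + £192,592.59 = £990,592.59.

£990,593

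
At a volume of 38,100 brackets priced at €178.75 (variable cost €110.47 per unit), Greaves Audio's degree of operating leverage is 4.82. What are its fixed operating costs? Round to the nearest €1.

€2,061,744

Total contribution margin = 38,100 × €68.28 = €2,601,468.00.
DOL = contribution / EBIT, so EBIT = €2,601,468.00 / 4.82 = €539,723.65.
And FC = contribution − EBIT = €2,601,468.00 − €539,723.65 = €2,061,744.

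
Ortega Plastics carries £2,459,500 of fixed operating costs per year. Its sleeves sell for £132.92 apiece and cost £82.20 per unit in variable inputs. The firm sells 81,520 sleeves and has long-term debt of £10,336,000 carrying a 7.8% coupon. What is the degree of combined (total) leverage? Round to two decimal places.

4.76

At 81,520 units, contribution = 81,520 × £50.72 = £4,134,694.40.
Subtracting fixed costs: EBIT = £4,134,694.40 − £2,459,500 = £1,675,194.40. Interest = £806,208.00.
DOL = £4,134,694.40 ÷ £1,675,194.40 = 2.4682; DFL = £1,675,194.40 ÷ £868,986.40 = 1.9278.
DCL = DOL × DFL = 2.4682 × 1.9278 = 4.7582.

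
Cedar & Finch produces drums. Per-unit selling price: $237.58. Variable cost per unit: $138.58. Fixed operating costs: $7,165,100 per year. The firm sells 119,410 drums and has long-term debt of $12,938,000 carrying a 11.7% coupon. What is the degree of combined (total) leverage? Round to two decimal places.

3.76

At 119,410 units, contribution = 119,410 × $99.00 = $11,821,590.00.
EBIT = $11,821,590.00 − $7,165,100 = $4,656,490.00. Interest = $1,513,746.00.
DOL = $11,821,590.00 ÷ $4,656,490.00 = 2.5387; DFL = $4,656,490.00 ÷ $3,142,744.00 = 1.4817.
DCL = DOL × DFL = 2.5387 × 1.4817 = 3.7616.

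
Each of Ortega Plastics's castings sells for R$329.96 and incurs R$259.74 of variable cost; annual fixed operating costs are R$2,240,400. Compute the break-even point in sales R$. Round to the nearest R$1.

Contribution margin per unit = R$329.96 − R$259.74 = R$70.22, a CM ratio of R$70.22 ÷ R$329.96 = 0.2128.
Break-even sales = FC ÷ CM ratio = R$2,240,400 × R$329.96 / R$70.22 = R$10,527,519.

R$10,527,519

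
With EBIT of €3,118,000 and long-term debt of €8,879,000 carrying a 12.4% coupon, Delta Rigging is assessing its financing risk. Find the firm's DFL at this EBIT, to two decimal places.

1.55

Interest = €1,100,996.00.
Degree of financial leverage = EBIT / (EBIT − interest) = €3,118,000 / €2,017,004.00 = 1.5459.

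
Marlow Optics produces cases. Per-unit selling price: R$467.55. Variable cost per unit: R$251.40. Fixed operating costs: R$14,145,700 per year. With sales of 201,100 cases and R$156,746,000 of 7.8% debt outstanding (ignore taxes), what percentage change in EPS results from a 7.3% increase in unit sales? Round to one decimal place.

+18.6%

Total contribution margin = 201,100 × R$216.15 = R$43,467,765.00.
EBIT = R$43,467,765.00 − R$14,145,700 = R$29,322,065.00.
After interest of R$12,226,188.00, pre-tax earnings = R$17,095,877.00.
DCL = total CM / (EBIT − I) = R$43,467,765.00 / R$17,095,877.00 = 2.5426.
EPS therefore changes by 2.5426 × (+7.3%) = +18.6%.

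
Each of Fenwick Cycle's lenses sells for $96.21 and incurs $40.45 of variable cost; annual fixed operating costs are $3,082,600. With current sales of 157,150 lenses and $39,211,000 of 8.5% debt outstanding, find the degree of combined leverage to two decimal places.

3.73

Total contribution margin = 157,150 × $55.76 = $8,762,684.00.
EBIT = $8,762,684.00 − $3,082,600 = $5,680,084.00. Interest = $3,332,935.00, so EBIT − I = $2,347,149.00.
DCL = contribution ÷ (EBIT − I) = $8,762,684.00 ÷ $2,347,149.00 = 3.7333.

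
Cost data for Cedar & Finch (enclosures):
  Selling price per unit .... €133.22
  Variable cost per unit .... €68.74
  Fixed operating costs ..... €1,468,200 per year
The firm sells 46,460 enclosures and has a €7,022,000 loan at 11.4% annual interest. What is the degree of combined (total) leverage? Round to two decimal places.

Total contribution margin = 46,460 × €64.48 = €2,995,740.80.
EBIT = €2,995,740.80 − €1,468,200 = €1,527,540.80. Interest = €800,508.00, so EBIT − I = €727,032.80.
DCL = contribution ÷ (EBIT − I) = €2,995,740.80 ÷ €727,032.80 = 4.1205.

4.12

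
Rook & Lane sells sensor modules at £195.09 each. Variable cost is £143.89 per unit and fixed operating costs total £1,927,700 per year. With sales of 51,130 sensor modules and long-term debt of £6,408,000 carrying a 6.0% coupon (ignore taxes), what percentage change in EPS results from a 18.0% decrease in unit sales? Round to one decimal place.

-154.2%

Total contribution margin = 51,130 × £51.20 = £2,617,856.00.
Operating income = contribution − fixed costs = £2,617,856.00 − £1,927,700 = £690,156.00.
After interest of £384,480.00, pre-tax earnings = £305,676.00.
Degree of combined leverage = contribution ÷ (EBIT − I) = £2,617,856.00 ÷ £305,676.00 = 8.5642.
EPS therefore changes by 8.5642 × (-18.0%) = -154.2%.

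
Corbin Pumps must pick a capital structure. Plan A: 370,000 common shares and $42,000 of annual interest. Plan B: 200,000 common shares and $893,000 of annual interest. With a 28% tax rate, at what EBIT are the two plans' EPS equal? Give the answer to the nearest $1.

$1,894,176

Set EPS_A = EPS_B: (EBIT − $42,000)(1 − 0.28) ÷ 370,000 = (EBIT − $893,000)(1 − 0.28) ÷ 200,000.
The (1 − t) factor cancels: (EBIT − 42,000) × 200,000 = (EBIT − 893,000) × 370,000.
Solving, EBIT = (893,000·370,000 − 42,000·200,000) / (370,000 − 200,000) = 322,010,000,000 / 170,000 = 1,894,176.47.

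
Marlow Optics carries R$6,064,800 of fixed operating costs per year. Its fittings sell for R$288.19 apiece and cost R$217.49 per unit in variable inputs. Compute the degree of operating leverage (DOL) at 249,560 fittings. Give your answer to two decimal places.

Contribution at this volume is 249,560 × R$70.70 = R$17,643,892.00.
EBIT = R$17,643,892.00 − R$6,064,800 = R$11,579,092.00.
So DOL = total CM / EBIT = R$17,643,892.00 / R$11,579,092.00 = 1.5238.

1.52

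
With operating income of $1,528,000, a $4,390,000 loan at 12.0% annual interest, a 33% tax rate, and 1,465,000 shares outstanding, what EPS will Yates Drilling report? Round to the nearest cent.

$0.46

Interest = $526,800.00, so EBT = $1,528,000 − $526,800.00 = $1,001,200.00.
After tax at 33%: net income = $1,001,200.00 × 0.67 = $670,804.00.
EPS = $670,804.00 ÷ 1,465,000 = $0.46.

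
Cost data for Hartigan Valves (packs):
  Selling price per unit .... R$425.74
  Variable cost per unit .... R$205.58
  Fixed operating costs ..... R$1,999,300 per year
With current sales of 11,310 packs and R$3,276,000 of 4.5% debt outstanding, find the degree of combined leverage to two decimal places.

Total contribution margin = 11,310 × R$220.16 = R$2,490,009.60.
Operating income = contribution − fixed costs = R$2,490,009.60 − R$1,999,300 = R$490,709.60. Interest = R$147,420.00.
DOL = R$2,490,009.60 ÷ R$490,709.60 = 5.0743; DFL = R$490,709.60 ÷ R$343,289.60 = 1.4294.
DCL = DOL × DFL = 5.0743 × 1.4294 = 7.2532.

7.25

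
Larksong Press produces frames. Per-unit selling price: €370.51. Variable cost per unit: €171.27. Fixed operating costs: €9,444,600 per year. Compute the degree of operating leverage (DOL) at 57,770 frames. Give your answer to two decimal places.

5.57

Total contribution margin = 57,770 × €199.24 = €11,510,094.80.
EBIT = €11,510,094.80 − €9,444,600 = €2,065,494.80.
DOL = contribution ÷ EBIT = €11,510,094.80 ÷ €2,065,494.80 = 5.5726.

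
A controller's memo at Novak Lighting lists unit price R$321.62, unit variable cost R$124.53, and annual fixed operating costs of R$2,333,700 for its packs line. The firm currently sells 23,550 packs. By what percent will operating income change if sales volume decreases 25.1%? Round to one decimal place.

Total contribution margin = 23,550 × R$197.09 = R$4,641,469.50.
Operating income = contribution − fixed costs = R$4,641,469.50 − R$2,333,700 = R$2,307,769.50.
DOL = contribution ÷ EBIT = R$4,641,469.50 ÷ R$2,307,769.50 = 2.0112.
So EBIT moves 2.0112 × (-25.1%) = -50.5%.

-50.5%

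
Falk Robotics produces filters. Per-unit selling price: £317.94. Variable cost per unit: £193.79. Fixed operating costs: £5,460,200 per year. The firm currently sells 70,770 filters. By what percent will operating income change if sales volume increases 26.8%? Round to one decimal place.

+70.8%

At 70,770 units, contribution = 70,770 × £124.15 = £8,786,095.50.
EBIT = £8,786,095.50 − £5,460,200 = £3,325,895.50.
Degree of operating leverage = £8,786,095.50 / £3,325,895.50 = 2.6417.
Operating income changes by 2.6417 × +26.8% = +70.8%.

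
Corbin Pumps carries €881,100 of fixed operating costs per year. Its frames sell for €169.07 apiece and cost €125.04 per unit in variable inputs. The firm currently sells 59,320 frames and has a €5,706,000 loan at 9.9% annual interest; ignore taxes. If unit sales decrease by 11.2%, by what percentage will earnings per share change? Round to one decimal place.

-25.1%

Total contribution margin = 59,320 × €44.03 = €2,611,859.60.
Operating income = contribution − fixed costs = €2,611,859.60 − €881,100 = €1,730,759.60.
Interest = €564,894.00, so EBIT − I = €1,165,865.60.
Degree of combined leverage = contribution ÷ (EBIT − I) = €2,611,859.60 ÷ €1,165,865.60 = 2.2403.
%ΔEPS = DCL × %ΔSales = 2.2403 × -11.2% = -25.1%.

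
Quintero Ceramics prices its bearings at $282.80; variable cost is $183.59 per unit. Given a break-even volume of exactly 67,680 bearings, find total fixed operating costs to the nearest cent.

Contribution margin per unit = $282.80 − $183.59 = $99.21.
Since BE = FC / CM, FC = 67,680 × $99.21 = $6,714,532.80.

$6,714,532.80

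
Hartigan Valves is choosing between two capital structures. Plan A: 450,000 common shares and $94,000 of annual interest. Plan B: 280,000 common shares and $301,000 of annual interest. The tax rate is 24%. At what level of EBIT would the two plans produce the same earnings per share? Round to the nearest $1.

At indifference, (EBIT − 94,000)(1 − t)/450,000 = (EBIT − 301,000)(1 − t)/280,000.
Cancelling (1 − t) and cross-multiplying: 280,000·(EBIT − 94,000) = 450,000·(EBIT − 301,000).
EBIT × (450,000 − 280,000) = 301,000 × 450,000 − 94,000 × 280,000 = 109,130,000,000, so EBIT = 109,130,000,000 ÷ 170,000 = 641,941.18.

$641,941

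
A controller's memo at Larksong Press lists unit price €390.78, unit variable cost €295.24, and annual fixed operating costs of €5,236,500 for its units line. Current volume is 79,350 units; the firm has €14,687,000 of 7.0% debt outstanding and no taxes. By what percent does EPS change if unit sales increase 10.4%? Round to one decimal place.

+59.9%

Total contribution margin = 79,350 × €95.54 = €7,581,099.00.
Operating income = contribution − fixed costs = €7,581,099.00 − €5,236,500 = €2,344,599.00.
After interest of €1,028,090.00, pre-tax earnings = €1,316,509.00.
Degree of combined leverage = contribution ÷ (EBIT − I) = €7,581,099.00 ÷ €1,316,509.00 = 5.7585.
EPS therefore changes by 5.7585 × (+10.4%) = +59.9%.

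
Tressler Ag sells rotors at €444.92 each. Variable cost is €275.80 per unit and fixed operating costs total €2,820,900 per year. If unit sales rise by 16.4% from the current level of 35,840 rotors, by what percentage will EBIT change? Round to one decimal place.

+30.7%

At 35,840 units, contribution = 35,840 × €169.12 = €6,061,260.80.
EBIT = €6,061,260.80 − €2,820,900 = €3,240,360.80.
DOL = contribution ÷ EBIT = €6,061,260.80 ÷ €3,240,360.80 = 1.8706.
Operating income changes by 1.8706 × +16.4% = +30.7%.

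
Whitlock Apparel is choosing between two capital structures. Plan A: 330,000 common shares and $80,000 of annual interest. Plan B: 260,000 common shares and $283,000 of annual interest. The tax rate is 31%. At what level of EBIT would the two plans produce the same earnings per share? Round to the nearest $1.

Set EPS_A = EPS_B: (EBIT − $80,000)(1 − 0.31) ÷ 330,000 = (EBIT − $283,000)(1 − 0.31) ÷ 260,000.
The (1 − t) factor cancels: (EBIT − 80,000) × 260,000 = (EBIT − 283,000) × 330,000.
Solving, EBIT = (283,000·330,000 − 80,000·260,000) / (330,000 − 260,000) = 72,590,000,000 / 70,000 = 1,037,000.00.

$1,037,000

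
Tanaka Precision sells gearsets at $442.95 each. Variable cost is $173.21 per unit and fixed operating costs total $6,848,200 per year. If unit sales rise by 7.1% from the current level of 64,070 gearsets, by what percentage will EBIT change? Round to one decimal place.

Total contribution margin = 64,070 × $269.74 = $17,282,241.80.
Operating income = contribution − fixed costs = $17,282,241.80 − $6,848,200 = $10,434,041.80.
So DOL = total CM / EBIT = $17,282,241.80 / $10,434,041.80 = 1.6563.
Operating income changes by 1.6563 × +7.1% = +11.8%.

+11.8%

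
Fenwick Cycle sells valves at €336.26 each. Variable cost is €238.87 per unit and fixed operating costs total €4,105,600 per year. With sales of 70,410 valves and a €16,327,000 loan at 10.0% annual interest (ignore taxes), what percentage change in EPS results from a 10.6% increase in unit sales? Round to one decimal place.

+65.0%

Contribution at this volume is 70,410 × €97.39 = €6,857,229.90.
Subtracting fixed costs: EBIT = €6,857,229.90 − €4,105,600 = €2,751,629.90.
After interest of €1,632,700.00, pre-tax earnings = €1,118,929.90.
DCL = total CM / (EBIT − I) = €6,857,229.90 / €1,118,929.90 = 6.1284.
%ΔEPS = DCL × %ΔSales = 6.1284 × +10.6% = +65.0%.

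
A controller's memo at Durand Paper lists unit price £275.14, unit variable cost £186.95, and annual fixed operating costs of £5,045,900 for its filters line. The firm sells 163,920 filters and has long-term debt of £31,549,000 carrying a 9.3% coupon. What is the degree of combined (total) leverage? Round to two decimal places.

Total contribution margin = 163,920 × £88.19 = £14,456,104.80.
EBIT = £14,456,104.80 − £5,045,900 = £9,410,204.80. Interest = £2,934,057.00.
DOL = £14,456,104.80 ÷ £9,410,204.80 = 1.5362; DFL = £9,410,204.80 ÷ £6,476,147.80 = 1.4531.
DCL = DOL × DFL = 1.5362 × 1.4531 = 2.2323.

2.23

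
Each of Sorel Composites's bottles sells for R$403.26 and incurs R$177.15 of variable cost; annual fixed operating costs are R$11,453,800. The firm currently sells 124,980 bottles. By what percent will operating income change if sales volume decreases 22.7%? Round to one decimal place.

At 124,980 units, contribution = 124,980 × R$226.11 = R$28,259,227.80.
Subtracting fixed costs: EBIT = R$28,259,227.80 − R$11,453,800 = R$16,805,427.80.
Degree of operating leverage = R$28,259,227.80 / R$16,805,427.80 = 1.6816.
Operating income changes by 1.6816 × -22.7% = -38.2%.

-38.2%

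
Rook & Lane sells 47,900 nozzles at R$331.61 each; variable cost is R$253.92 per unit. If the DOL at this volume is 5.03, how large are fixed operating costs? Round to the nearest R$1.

Total contribution margin = 47,900 × R$77.69 = R$3,721,351.00.
DOL = contribution / EBIT, so EBIT = R$3,721,351.00 / 5.03 = R$739,831.21.
And FC = contribution − EBIT = R$3,721,351.00 − R$739,831.21 = R$2,981,520.

R$2,981,520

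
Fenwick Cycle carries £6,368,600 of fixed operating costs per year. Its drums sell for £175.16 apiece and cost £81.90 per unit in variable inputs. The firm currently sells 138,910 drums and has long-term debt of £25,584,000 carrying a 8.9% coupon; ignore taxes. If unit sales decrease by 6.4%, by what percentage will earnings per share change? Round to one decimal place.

-19.2%

At 138,910 units, contribution = 138,910 × £93.26 = £12,954,746.60.
Operating income = contribution − fixed costs = £12,954,746.60 − £6,368,600 = £6,586,146.60.
After interest of £2,276,976.00, pre-tax earnings = £4,309,170.60.
DCL = total CM / (EBIT − I) = £12,954,746.60 / £4,309,170.60 = 3.0063.
%ΔEPS = DCL × %ΔSales = 3.0063 × -6.4% = -19.2%.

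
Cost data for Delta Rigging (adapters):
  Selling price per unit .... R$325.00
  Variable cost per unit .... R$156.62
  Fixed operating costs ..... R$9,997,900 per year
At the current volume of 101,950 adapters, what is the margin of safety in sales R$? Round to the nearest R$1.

R$13,836,224

Each unit contributes R$325.00 − R$156.62 = R$168.38. Break-even units = R$9,997,900 ÷ R$168.38 = 59,377.00; break-even revenue = 59,377.00 × R$325.00 = R$19,297,526.43.
Current sales = 101,950 × R$325.00 = R$33,133,750.00.
Margin of safety = R$33,133,750.00 − R$19,297,526.43 = R$13,836,224.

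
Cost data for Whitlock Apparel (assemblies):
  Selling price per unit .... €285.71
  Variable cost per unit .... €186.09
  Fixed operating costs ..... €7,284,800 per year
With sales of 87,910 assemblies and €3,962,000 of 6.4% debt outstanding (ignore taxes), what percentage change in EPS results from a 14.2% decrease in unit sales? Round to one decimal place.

Total contribution margin = 87,910 × €99.62 = €8,757,594.20.
Subtracting fixed costs: EBIT = €8,757,594.20 − €7,284,800 = €1,472,794.20.
Interest = €253,568.00, so EBIT − I = €1,219,226.20.
Degree of combined leverage = contribution ÷ (EBIT − I) = €8,757,594.20 ÷ €1,219,226.20 = 7.1829.
EPS therefore changes by 7.1829 × (-14.2%) = -102.0%.

-102.0%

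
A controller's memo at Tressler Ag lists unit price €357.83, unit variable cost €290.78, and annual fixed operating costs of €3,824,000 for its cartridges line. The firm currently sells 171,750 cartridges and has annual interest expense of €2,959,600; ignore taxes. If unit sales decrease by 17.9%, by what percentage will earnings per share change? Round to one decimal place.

Contribution at this volume is 171,750 × €67.05 = €11,515,837.50.
Operating income = contribution − fixed costs = €11,515,837.50 − €3,824,000 = €7,691,837.50.
After interest of €2,959,600.00, pre-tax earnings = €4,732,237.50.
DCL = total CM / (EBIT − I) = €11,515,837.50 / €4,732,237.50 = 2.4335.
%ΔEPS = DCL × %ΔSales = 2.4335 × -17.9% = -43.6%.

-43.6%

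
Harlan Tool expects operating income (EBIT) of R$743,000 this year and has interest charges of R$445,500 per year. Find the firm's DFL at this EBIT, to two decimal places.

2.50

Interest = R$445,500.00.
DFL = EBIT ÷ (EBIT − I) = R$743,000 ÷ (R$743,000 − R$445,500.00) = R$743,000 ÷ R$297,500.00 = 2.4975.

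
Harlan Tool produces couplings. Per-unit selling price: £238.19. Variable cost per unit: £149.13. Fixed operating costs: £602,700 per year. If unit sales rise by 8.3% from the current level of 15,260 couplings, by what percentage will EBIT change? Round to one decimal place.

+14.9%

At 15,260 units, contribution = 15,260 × £89.06 = £1,359,055.60.
Subtracting fixed costs: EBIT = £1,359,055.60 − £602,700 = £756,355.60.
Degree of operating leverage = £1,359,055.60 / £756,355.60 = 1.7968.
So EBIT moves 1.7968 × (+8.3%) = +14.9%.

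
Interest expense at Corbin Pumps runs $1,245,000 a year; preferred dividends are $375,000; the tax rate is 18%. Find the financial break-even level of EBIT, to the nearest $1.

Preferred dividends are paid after tax, so their pre-tax equivalent is $375,000 ÷ (1 − 0.18) = $457,317.07.
EPS = 0 when EBIT covers interest plus the pre-tax preferred burden: $1,245,000 + $457,317.07 = $1,702,317.07.

$1,702,317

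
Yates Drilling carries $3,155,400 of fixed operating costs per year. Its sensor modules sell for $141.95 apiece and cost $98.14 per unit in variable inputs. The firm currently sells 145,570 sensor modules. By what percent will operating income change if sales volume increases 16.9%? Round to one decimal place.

Total contribution margin = 145,570 × $43.81 = $6,377,421.70.
Operating income = contribution − fixed costs = $6,377,421.70 − $3,155,400 = $3,222,021.70.
DOL = contribution ÷ EBIT = $6,377,421.70 ÷ $3,222,021.70 = 1.9793.
So EBIT moves 1.9793 × (+16.9%) = +33.5%.

+33.5%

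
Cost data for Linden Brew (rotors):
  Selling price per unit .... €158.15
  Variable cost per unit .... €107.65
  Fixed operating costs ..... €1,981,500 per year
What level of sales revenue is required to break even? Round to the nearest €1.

CM per unit = €158.15 − €107.65 = €50.50; CM ratio = €50.50 / €158.15 = 0.3193.
Break-even sales = FC ÷ CM ratio = €1,981,500 × €158.15 / €50.50 = €6,205,430.

€6,205,430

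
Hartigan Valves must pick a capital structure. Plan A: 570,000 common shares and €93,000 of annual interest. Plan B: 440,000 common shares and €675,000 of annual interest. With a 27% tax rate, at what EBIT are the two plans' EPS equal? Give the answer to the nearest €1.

€2,644,846

Set EPS_A = EPS_B: (EBIT − €93,000)(1 − 0.27) ÷ 570,000 = (EBIT − €675,000)(1 − 0.27) ÷ 440,000.
Cancelling (1 − t) and cross-multiplying: 440,000·(EBIT − 93,000) = 570,000·(EBIT − 675,000).
EBIT × (570,000 − 440,000) = 675,000 × 570,000 − 93,000 × 440,000 = 343,830,000,000, so EBIT = 343,830,000,000 ÷ 130,000 = 2,644,846.15.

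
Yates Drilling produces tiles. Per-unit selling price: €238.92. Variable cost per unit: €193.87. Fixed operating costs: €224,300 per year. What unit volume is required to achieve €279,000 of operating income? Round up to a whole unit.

11,173 tiles

Contribution margin per unit = €238.92 − €193.87 = €45.05.
Units = (FC + target) / CM = (€224,300 + €279,000) / €45.05 = 11,172.03, so 11,173 tiles.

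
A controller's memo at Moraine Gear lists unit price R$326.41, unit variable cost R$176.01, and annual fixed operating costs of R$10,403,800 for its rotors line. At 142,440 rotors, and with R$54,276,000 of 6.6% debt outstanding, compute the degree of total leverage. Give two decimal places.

Contribution at this volume is 142,440 × R$150.40 = R$21,422,976.00.
Subtracting fixed costs: EBIT = R$21,422,976.00 − R$10,403,800 = R$11,019,176.00. Interest = R$3,582,216.00.
DOL = R$21,422,976.00 ÷ R$11,019,176.00 = 1.9442; DFL = R$11,019,176.00 ÷ R$7,436,960.00 = 1.4817.
DCL = DOL × DFL = 1.9442 × 1.4817 = 2.8807.

2.88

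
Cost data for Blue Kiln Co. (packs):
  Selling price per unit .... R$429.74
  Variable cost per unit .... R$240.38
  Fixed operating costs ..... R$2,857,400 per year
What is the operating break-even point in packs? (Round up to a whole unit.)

Each unit contributes R$429.74 − R$240.38 = R$189.36.
Break-even Q = R$2,857,400 / R$189.36 = 15,089.78 → 15,090 packs.

15,090 packs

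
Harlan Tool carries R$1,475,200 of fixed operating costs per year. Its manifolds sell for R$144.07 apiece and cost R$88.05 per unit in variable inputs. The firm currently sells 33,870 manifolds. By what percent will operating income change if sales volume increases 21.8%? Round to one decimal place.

At 33,870 units, contribution = 33,870 × R$56.02 = R$1,897,397.40.
Subtracting fixed costs: EBIT = R$1,897,397.40 − R$1,475,200 = R$422,197.40.
Degree of operating leverage = R$1,897,397.40 / R$422,197.40 = 4.4941.
So EBIT moves 4.4941 × (+21.8%) = +98.0%.

+98.0%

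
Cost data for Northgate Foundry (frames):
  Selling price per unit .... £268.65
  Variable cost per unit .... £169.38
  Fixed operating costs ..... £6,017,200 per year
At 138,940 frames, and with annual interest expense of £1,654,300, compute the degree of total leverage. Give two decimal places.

2.25

Total contribution margin = 138,940 × £99.27 = £13,792,573.80.
EBIT = £13,792,573.80 − £6,017,200 = £7,775,373.80. Interest = £1,654,300.00.
DOL = £13,792,573.80 ÷ £7,775,373.80 = 1.7739; DFL = £7,775,373.80 ÷ £6,121,073.80 = 1.2703.
Combined leverage = 1.7739 × 1.2703 = 2.2534.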